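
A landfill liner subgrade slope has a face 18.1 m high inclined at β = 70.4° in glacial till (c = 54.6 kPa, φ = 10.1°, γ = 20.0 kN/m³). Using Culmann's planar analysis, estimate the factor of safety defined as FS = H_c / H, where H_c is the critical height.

FS = 1.11

H_c = (4c/γ) · sinβ cosφ / [1 − cos(β − φ)]
    = (4·54.6/20.0) · sin70.4°·cos10.1° / [1 − cos60.3°]
    = 10.920 · 0.9275 / 0.5045 = 20.07 m
FS = H_c / H = 20.07 / 18.1 = 1.109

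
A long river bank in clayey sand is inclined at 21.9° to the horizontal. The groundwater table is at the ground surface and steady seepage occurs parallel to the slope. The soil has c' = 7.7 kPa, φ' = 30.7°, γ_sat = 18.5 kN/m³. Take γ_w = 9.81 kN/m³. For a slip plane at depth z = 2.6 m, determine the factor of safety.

FS = 1.16

With seepage parallel to the slope and the water table at the surface, the effective normal stress on the slip plane uses the buoyant unit weight γ' = γ_sat − γ_w while the driving shear stress uses γ_sat:
FS = [c' + γ' z cos²β tanφ'] / [γ_sat z sinβ cosβ]
γ' = 18.5 − 9.81 = 8.69 kN/m³
Numerator = 7.7 + 8.69·2.6·cos²21.9°·tan30.7° = 7.7 + 8.69·2.6·0.8609·0.5938 = 19.249 kPa
Denominator = 18.5·2.6·sin21.9°·cos21.9° = 18.5·2.6·0.3730·0.9278 = 16.646 kPa
FS = 19.249 / 16.646 = 1.156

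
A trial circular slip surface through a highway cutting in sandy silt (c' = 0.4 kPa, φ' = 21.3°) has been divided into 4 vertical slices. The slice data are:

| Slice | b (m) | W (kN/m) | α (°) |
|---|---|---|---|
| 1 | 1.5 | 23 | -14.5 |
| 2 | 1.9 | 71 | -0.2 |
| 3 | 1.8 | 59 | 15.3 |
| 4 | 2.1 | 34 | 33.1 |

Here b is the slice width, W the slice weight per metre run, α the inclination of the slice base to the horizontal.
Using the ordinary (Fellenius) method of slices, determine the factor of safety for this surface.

Ordinary method of slices: FS = Σ[c'·Δl_i + (W_i cosα_i)·tanφ'] / Σ W_i sinα_i, with Δl_i = b_i / cosα_i.
Slice 1: Δl = 1.5/cos(-14.5°) = 1.549 m; N'_1 = 23·cos(-14.5°) = 22.3; c'Δl = 0.62; W sinα = -5.8
Slice 2: Δl = 1.9/cos(-0.2°) = 1.900 m; N'_2 = 71·cos(-0.2°) = 71.0; c'Δl = 0.76; W sinα = -0.2
Slice 3: Δl = 1.8/cos15.3° = 1.866 m; N'_3 = 59·cos15.3° = 56.9; c'Δl = 0.75; W sinα = 15.6
Slice 4: Δl = 2.1/cos33.1° = 2.507 m; N'_4 = 34·cos33.1° = 28.5; c'Δl = 1.00; W sinα = 18.6
Σc'Δl = 3.1 kN/m; ΣN' = 178.7 kN/m; ΣW sinα = 28.1 kN/m
Resisting = 3.1 + 178.7·tan21.3° = 3.1 + 69.7 = 72.8 kN/m
FS = 72.8 / 28.1 = 2.588

FS = 2.59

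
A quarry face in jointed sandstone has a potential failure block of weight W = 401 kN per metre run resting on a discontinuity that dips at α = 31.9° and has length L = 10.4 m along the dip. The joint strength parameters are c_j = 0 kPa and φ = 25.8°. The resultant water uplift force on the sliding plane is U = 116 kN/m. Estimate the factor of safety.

Resolving the block weight along and normal to the plane and applying the Mohr–Coulomb strength on the joint:
N' = W cosα − U = 401·cos31.9° − 116 = 224.4 kN/m
Driving force T = W sinα = 401·sin31.9° = 211.9 kN/m
Resisting force R = c_j·L + N'·tanφ = 0·10.4 + 224.4·tan25.8° = 0.0 + 108.5 = 108.5 kN/m
FS = R / T = 108.5 / 211.9 = 0.512

FS = 0.51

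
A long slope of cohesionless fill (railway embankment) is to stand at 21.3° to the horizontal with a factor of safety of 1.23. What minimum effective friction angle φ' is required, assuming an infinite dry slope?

FS = tanφ'/tanβ ⇒ tanφ' = FS · tanβ = 1.23 · tan21.3° = 0.4796
φ' = arctan(0.4796) = 25.62°

φ' = 25.6°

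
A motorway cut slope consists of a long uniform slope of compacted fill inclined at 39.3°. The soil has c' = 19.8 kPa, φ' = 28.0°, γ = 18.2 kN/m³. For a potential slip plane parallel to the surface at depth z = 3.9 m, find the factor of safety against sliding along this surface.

FS = 1.22

For an infinite slope with a slip plane parallel to the surface (no pore pressure): FS = [c' + γz cos²β tanφ'] / [γz sinβ cosβ].
γz = 18.2·3.9 = 70.98 kN/m²
Numerator = 19.8 + 70.98·cos²39.3°·tan28.0° = 19.8 + 70.98·0.5988·0.5317 = 42.400 kPa
Denominator = 70.98·sin39.3°·cos39.3° = 70.98·0.6334·0.7738 = 34.790 kPa
FS = 42.400 / 34.790 = 1.219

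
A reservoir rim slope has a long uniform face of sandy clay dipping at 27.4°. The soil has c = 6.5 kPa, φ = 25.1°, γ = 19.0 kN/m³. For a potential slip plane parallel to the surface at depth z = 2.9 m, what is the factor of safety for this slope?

For an infinite slope with a slip plane parallel to the surface (no pore pressure): FS = [c + γz cos²β tanφ] / [γz sinβ cosβ].
γz = 19.0·2.9 = 55.10 kN/m²
Numerator = 6.5 + 55.10·cos²27.4°·tan25.1° = 6.5 + 55.10·0.7882·0.4684 = 26.844 kPa
Denominator = 55.10·sin27.4°·cos27.4° = 55.10·0.4602·0.8878 = 22.512 kPa
FS = 26.844 / 22.512 = 1.192

FS = 1.19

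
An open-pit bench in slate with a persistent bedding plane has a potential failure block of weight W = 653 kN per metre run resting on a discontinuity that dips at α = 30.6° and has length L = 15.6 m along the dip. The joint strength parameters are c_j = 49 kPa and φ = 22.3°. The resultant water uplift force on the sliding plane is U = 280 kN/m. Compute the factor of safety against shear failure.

Resolving the block weight along and normal to the plane and applying the Mohr–Coulomb strength on the joint:
N' = W cosα − U = 653·cos30.6° − 280 = 282.1 kN/m
Driving force T = W sinα = 653·sin30.6° = 332.4 kN/m
Resisting force R = c_j·L + N'·tanφ = 49·15.6 + 282.1·tan22.3° = 764.4 + 115.7 = 880.1 kN/m
FS = R / T = 880.1 / 332.4 = 2.648

FS = 2.65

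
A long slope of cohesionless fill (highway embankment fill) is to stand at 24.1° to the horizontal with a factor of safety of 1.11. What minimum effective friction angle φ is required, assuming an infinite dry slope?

FS = tanφ/tanβ ⇒ tanφ = FS · tanβ = 1.11 · tan24.1° = 0.4965
φ = arctan(0.4965) = 26.41°

φ = 26.4°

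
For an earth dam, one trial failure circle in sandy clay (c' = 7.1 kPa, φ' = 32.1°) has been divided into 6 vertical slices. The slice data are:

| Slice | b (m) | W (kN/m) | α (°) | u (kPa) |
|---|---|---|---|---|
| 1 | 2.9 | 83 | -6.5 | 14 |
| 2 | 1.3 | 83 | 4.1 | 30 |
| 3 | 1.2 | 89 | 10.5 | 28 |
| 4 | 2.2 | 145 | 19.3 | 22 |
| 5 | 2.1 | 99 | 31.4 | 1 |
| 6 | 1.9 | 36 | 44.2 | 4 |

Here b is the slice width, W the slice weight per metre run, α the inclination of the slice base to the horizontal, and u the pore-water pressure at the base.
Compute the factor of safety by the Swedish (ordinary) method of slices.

Ordinary method of slices: FS = Σ[c'·Δl_i + (W_i cosα_i − u_i·Δl_i)·tanφ'] / Σ W_i sinα_i, with Δl_i = b_i / cosα_i.
Slice 1: Δl = 2.9/cos(-6.5°) = 2.919 m; N'_1 = 83·cos(-6.5°) − 14·2.919 = 41.6; c'Δl = 20.72; W sinα = -9.4
Slice 2: Δl = 1.3/cos4.1° = 1.303 m; N'_2 = 83·cos4.1° − 30·1.303 = 43.7; c'Δl = 9.25; W sinα = 5.9
Slice 3: Δl = 1.2/cos10.5° = 1.220 m; N'_3 = 89·cos10.5° − 28·1.220 = 53.3; c'Δl = 8.67; W sinα = 16.2
Slice 4: Δl = 2.2/cos19.3° = 2.331 m; N'_4 = 145·cos19.3° − 22·2.331 = 85.6; c'Δl = 16.55; W sinα = 47.9
Slice 5: Δl = 2.1/cos31.4° = 2.460 m; N'_5 = 99·cos31.4° − 1·2.460 = 82.0; c'Δl = 17.47; W sinα = 51.6
Slice 6: Δl = 1.9/cos44.2° = 2.650 m; N'_6 = 36·cos44.2° − 4·2.650 = 15.2; c'Δl = 18.82; W sinα = 25.1
Σc'Δl = 91.5 kN/m; ΣN' = 321.4 kN/m; ΣW sinα = 137.4 kN/m
Resisting = 91.5 + 321.4·tan32.1° = 91.5 + 201.6 = 293.1 kN/m
FS = 293.1 / 137.4 = 2.134

FS = 2.13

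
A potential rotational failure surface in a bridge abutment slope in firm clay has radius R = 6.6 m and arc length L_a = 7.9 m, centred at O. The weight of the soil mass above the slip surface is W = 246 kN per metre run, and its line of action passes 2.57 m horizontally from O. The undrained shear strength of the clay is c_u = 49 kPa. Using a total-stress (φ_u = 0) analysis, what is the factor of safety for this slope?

FS = 4.04

Taking moments about the centre O, the resisting moment is provided by the undrained shear strength acting along the arc:
M_R = c_u·L_a·R = 49·7.90·6.6 = 2554.9 kN·m/m
M_D = W·d = 246·2.57 = 632.2 kN·m/m
FS = M_R / M_D = 2554.9 / 632.2 = 4.041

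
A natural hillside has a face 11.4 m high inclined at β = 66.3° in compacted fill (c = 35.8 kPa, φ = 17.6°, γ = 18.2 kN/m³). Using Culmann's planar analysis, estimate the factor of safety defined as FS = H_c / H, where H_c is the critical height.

H_c = (4c/γ) · sinβ cosφ / [1 − cos(β − φ)]
    = (4·35.8/18.2) · sin66.3°·cos17.6° / [1 − cos48.7°]
    = 7.868 · 0.8728 / 0.3400 = 20.20 m
FS = H_c / H = 20.20 / 11.4 = 1.772

FS = 1.77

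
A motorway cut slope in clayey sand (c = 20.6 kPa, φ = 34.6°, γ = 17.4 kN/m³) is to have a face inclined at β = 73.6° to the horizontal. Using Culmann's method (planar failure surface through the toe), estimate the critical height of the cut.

H_c = 16.78 m

Culmann's analysis gives the critical failure plane at α_cr = (β + φ)/2 = (73.6 + 34.6)/2 = 54.1°, and the critical height
H_c = (4c/γ) · sinβ cosφ / [1 − cos(β − φ)]
    = (4·20.6/17.4) · sin73.6°·cos34.6° / [1 − cos(39.0°)]
    = 4.736 · 0.9593·0.8231 / [1 − 0.7771]
    = 4.736 · 0.7896 / 0.2229
    = 16.78 m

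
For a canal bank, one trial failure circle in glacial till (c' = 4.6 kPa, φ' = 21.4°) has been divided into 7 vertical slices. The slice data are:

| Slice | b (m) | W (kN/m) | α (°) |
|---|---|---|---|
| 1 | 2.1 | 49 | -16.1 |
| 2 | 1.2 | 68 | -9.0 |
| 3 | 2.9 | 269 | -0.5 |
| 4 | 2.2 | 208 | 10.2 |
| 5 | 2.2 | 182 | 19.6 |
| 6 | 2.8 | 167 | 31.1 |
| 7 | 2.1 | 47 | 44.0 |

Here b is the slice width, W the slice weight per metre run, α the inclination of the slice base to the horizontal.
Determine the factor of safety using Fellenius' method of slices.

FS = 2.34

Ordinary method of slices: FS = Σ[c'·Δl_i + (W_i cosα_i)·tanφ'] / Σ W_i sinα_i, with Δl_i = b_i / cosα_i.
Slice 1: Δl = 2.1/cos(-16.1°) = 2.186 m; N'_1 = 49·cos(-16.1°) = 47.1; c'Δl = 10.05; W sinα = -13.6
Slice 2: Δl = 1.2/cos(-9.0°) = 1.215 m; N'_2 = 68·cos(-9.0°) = 67.2; c'Δl = 5.59; W sinα = -10.6
Slice 3: Δl = 2.9/cos(-0.5°) = 2.900 m; N'_3 = 269·cos(-0.5°) = 269.0; c'Δl = 13.34; W sinα = -2.3
Slice 4: Δl = 2.2/cos10.2° = 2.235 m; N'_4 = 208·cos10.2° = 204.7; c'Δl = 10.28; W sinα = 36.8
Slice 5: Δl = 2.2/cos19.6° = 2.335 m; N'_5 = 182·cos19.6° = 171.5; c'Δl = 10.74; W sinα = 61.1
Slice 6: Δl = 2.8/cos31.1° = 3.270 m; N'_6 = 167·cos31.1° = 143.0; c'Δl = 15.04; W sinα = 86.3
Slice 7: Δl = 2.1/cos44.0° = 2.919 m; N'_7 = 47·cos44.0° = 33.8; c'Δl = 13.43; W sinα = 32.6
Σc'Δl = 78.5 kN/m; ΣN' = 936.2 kN/m; ΣW sinα = 190.2 kN/m
Resisting = 78.5 + 936.2·tan21.4° = 78.5 + 366.9 = 445.4 kN/m
FS = 445.4 / 190.2 = 2.341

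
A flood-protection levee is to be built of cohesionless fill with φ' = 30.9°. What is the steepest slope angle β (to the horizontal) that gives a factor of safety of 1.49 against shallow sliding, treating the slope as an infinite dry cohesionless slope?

β = 21.9°

For an infinite dry cohesionless slope FS = tanφ'/tanβ, so tanβ = tanφ' / FS.
tanβ = tan30.9° / 1.49 = 0.5985 / 1.49 = 0.4017
β = arctan(0.4017) = 21.88°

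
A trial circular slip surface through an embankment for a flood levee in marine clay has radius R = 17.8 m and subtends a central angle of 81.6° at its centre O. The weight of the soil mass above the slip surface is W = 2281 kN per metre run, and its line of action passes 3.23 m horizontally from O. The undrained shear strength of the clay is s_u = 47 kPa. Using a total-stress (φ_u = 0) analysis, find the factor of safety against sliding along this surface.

Taking moments about the centre O, the resisting moment is provided by the undrained shear strength acting along the arc:
Arc length L_a = R·θ = 17.8·(81.6°·π/180) = 17.8·1.4242 = 25.35 m
M_R = s_u·L_a·R = 47·25.35·17.8 = 21208.3 kN·m/m
M_D = W·d = 2281·3.23 = 7367.6 kN·m/m
FS = M_R / M_D = 21208.3 / 7367.6 = 2.879

FS = 2.88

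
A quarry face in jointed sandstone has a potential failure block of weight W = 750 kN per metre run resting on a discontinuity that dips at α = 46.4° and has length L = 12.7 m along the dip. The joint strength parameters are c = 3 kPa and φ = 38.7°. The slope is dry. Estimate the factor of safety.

FS = 0.83

Resolving the block weight along and normal to the plane and applying the Mohr–Coulomb strength on the joint:
N' = W cosα = 750·cos46.4° = 517.2 kN/m
Driving force T = W sinα = 750·sin46.4° = 543.1 kN/m
Resisting force R = c·L + N'·tanφ = 3·12.7 + 517.2·tan38.7° = 38.1 + 414.4 = 452.5 kN/m
FS = R / T = 452.5 / 543.1 = 0.833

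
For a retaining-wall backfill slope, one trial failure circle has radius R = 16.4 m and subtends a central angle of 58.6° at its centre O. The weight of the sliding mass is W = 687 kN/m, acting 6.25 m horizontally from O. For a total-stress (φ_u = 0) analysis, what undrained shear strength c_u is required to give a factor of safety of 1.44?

FS = c_u·L_a·R / (W·d), so c_u = FS·W·d / (L_a·R).
Arc length L_a = R·θ = 16.4·(58.6°·π/180) = 16.4·1.0228 = 16.77 m
c_u = 1.44·687·6.25 / (16.77·16.4) = 6183.0 / 275.08 = 22.48 kPa

c_u = 22.5 kPa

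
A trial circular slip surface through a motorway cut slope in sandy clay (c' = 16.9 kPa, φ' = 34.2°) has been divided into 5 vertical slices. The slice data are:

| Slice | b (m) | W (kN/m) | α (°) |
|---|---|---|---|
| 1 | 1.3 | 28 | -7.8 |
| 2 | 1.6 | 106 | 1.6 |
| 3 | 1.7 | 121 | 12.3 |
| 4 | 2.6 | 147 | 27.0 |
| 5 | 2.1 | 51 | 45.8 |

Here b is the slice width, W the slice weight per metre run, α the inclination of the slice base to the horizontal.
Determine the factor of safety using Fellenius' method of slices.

Ordinary method of slices: FS = Σ[c'·Δl_i + (W_i cosα_i)·tanφ'] / Σ W_i sinα_i, with Δl_i = b_i / cosα_i.
Slice 1: Δl = 1.3/cos(-7.8°) = 1.312 m; N'_1 = 28·cos(-7.8°) = 27.7; c'Δl = 22.18; W sinα = -3.8
Slice 2: Δl = 1.6/cos1.6° = 1.601 m; N'_2 = 106·cos1.6° = 106.0; c'Δl = 27.05; W sinα = 3.0
Slice 3: Δl = 1.7/cos12.3° = 1.740 m; N'_3 = 121·cos12.3° = 118.2; c'Δl = 29.40; W sinα = 25.8
Slice 4: Δl = 2.6/cos27.0° = 2.918 m; N'_4 = 147·cos27.0° = 131.0; c'Δl = 49.32; W sinα = 66.7
Slice 5: Δl = 2.1/cos45.8° = 3.012 m; N'_5 = 51·cos45.8° = 35.6; c'Δl = 50.91; W sinα = 36.6
Σc'Δl = 178.9 kN/m; ΣN' = 418.5 kN/m; ΣW sinα = 128.2 kN/m
Resisting = 178.9 + 418.5·tan34.2° = 178.9 + 284.4 = 463.2 kN/m
FS = 463.2 / 128.2 = 3.612

FS = 3.61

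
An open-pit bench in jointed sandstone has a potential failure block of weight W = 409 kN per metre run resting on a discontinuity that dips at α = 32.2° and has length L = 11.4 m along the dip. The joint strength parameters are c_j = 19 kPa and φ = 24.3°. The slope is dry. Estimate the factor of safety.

FS = 1.71

Resolving the block weight along and normal to the plane and applying the Mohr–Coulomb strength on the joint:
N' = W cosα = 409·cos32.2° = 346.1 kN/m
Driving force T = W sinα = 409·sin32.2° = 217.9 kN/m
Resisting force R = c_j·L + N'·tanφ = 19·11.4 + 346.1·tan24.3° = 216.6 + 156.3 = 372.9 kN/m
FS = R / T = 372.9 / 217.9 = 1.711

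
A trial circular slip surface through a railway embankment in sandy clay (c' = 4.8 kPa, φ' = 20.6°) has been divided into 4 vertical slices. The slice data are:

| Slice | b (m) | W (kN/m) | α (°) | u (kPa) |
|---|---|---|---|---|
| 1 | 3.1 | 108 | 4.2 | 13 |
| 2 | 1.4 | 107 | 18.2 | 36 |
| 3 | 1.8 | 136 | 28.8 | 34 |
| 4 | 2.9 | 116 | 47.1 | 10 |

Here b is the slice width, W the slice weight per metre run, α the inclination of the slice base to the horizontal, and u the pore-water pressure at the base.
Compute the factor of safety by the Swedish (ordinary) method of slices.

FS = 0.67

Ordinary method of slices: FS = Σ[c'·Δl_i + (W_i cosα_i − u_i·Δl_i)·tanφ'] / Σ W_i sinα_i, with Δl_i = b_i / cosα_i.
Slice 1: Δl = 3.1/cos4.2° = 3.108 m; N'_1 = 108·cos4.2° − 13·3.108 = 67.3; c'Δl = 14.92; W sinα = 7.9
Slice 2: Δl = 1.4/cos18.2° = 1.474 m; N'_2 = 107·cos18.2° − 36·1.474 = 48.6; c'Δl = 7.07; W sinα = 33.4
Slice 3: Δl = 1.8/cos28.8° = 2.054 m; N'_3 = 136·cos28.8° − 34·2.054 = 49.3; c'Δl = 9.86; W sinα = 65.5
Slice 4: Δl = 2.9/cos47.1° = 4.260 m; N'_4 = 116·cos47.1° − 10·4.260 = 36.4; c'Δl = 20.45; W sinα = 85.0
Σc'Δl = 52.3 kN/m; ΣN' = 201.6 kN/m; ΣW sinα = 191.8 kN/m
Resisting = 52.3 + 201.6·tan20.6° = 52.3 + 75.8 = 128.1 kN/m
FS = 128.1 / 191.8 = 0.668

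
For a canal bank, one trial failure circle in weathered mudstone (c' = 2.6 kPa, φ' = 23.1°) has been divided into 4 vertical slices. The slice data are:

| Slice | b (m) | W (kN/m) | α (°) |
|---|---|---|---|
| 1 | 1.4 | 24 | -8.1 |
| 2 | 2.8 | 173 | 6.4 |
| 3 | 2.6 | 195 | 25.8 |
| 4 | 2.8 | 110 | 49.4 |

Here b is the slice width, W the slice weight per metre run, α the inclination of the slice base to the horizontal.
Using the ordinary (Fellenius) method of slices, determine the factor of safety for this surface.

Ordinary method of slices: FS = Σ[c'·Δl_i + (W_i cosα_i)·tanφ'] / Σ W_i sinα_i, with Δl_i = b_i / cosα_i.
Slice 1: Δl = 1.4/cos(-8.1°) = 1.414 m; N'_1 = 24·cos(-8.1°) = 23.8; c'Δl = 3.68; W sinα = -3.4
Slice 2: Δl = 2.8/cos6.4° = 2.818 m; N'_2 = 173·cos6.4° = 171.9; c'Δl = 7.33; W sinα = 19.3
Slice 3: Δl = 2.6/cos25.8° = 2.888 m; N'_3 = 195·cos25.8° = 175.6; c'Δl = 7.51; W sinα = 84.9
Slice 4: Δl = 2.8/cos49.4° = 4.303 m; N'_4 = 110·cos49.4° = 71.6; c'Δl = 11.19; W sinα = 83.5
Σc'Δl = 29.7 kN/m; ΣN' = 442.8 kN/m; ΣW sinα = 184.3 kN/m
Resisting = 29.7 + 442.8·tan23.1° = 29.7 + 188.9 = 218.6 kN/m
FS = 218.6 / 184.3 = 1.186

FS = 1.19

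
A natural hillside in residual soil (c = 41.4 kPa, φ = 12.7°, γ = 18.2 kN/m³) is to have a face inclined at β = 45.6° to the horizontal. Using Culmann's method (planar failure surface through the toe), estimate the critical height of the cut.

H_c = 39.54 m

Culmann's analysis gives the critical failure plane at α_cr = (β + φ)/2 = (45.6 + 12.7)/2 = 29.1°, and the critical height
H_c = (4c/γ) · sinβ cosφ / [1 − cos(β − φ)]
    = (4·41.4/18.2) · sin45.6°·cos12.7° / [1 − cos(32.9°)]
    = 9.099 · 0.7145·0.9755 / [1 − 0.8396]
    = 9.099 · 0.6970 / 0.1604
    = 39.54 m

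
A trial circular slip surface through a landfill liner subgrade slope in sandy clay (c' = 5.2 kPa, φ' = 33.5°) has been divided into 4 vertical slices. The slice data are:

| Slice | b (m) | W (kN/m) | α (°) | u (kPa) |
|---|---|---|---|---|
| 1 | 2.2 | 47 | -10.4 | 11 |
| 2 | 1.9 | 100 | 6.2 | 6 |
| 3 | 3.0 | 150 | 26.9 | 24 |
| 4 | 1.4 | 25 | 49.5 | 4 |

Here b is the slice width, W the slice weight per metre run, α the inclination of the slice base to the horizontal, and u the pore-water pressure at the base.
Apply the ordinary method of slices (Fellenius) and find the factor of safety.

FS = 1.83

Ordinary method of slices: FS = Σ[c'·Δl_i + (W_i cosα_i − u_i·Δl_i)·tanφ'] / Σ W_i sinα_i, with Δl_i = b_i / cosα_i.
Slice 1: Δl = 2.2/cos(-10.4°) = 2.237 m; N'_1 = 47·cos(-10.4°) − 11·2.237 = 21.6; c'Δl = 11.63; W sinα = -8.5
Slice 2: Δl = 1.9/cos6.2° = 1.911 m; N'_2 = 100·cos6.2° − 6·1.911 = 87.9; c'Δl = 9.94; W sinα = 10.8
Slice 3: Δl = 3.0/cos26.9° = 3.364 m; N'_3 = 150·cos26.9° − 24·3.364 = 53.0; c'Δl = 17.49; W sinα = 67.9
Slice 4: Δl = 1.4/cos49.5° = 2.156 m; N'_4 = 25·cos49.5° − 4·2.156 = 7.6; c'Δl = 11.21; W sinα = 19.0
Σc'Δl = 50.3 kN/m; ΣN' = 170.2 kN/m; ΣW sinα = 89.2 kN/m
Resisting = 50.3 + 170.2·tan33.5° = 50.3 + 112.7 = 162.9 kN/m
FS = 162.9 / 89.2 = 1.827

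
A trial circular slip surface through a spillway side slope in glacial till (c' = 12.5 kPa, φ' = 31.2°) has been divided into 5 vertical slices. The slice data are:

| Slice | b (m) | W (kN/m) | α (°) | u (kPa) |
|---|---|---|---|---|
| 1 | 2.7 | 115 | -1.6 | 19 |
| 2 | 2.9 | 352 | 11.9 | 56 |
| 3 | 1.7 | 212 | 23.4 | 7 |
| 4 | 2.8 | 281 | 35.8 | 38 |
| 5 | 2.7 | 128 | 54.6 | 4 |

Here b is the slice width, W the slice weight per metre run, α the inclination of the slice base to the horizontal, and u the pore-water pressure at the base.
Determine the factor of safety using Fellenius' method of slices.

Ordinary method of slices: FS = Σ[c'·Δl_i + (W_i cosα_i − u_i·Δl_i)·tanφ'] / Σ W_i sinα_i, with Δl_i = b_i / cosα_i.
Slice 1: Δl = 2.7/cos(-1.6°) = 2.701 m; N'_1 = 115·cos(-1.6°) − 19·2.701 = 63.6; c'Δl = 33.76; W sinα = -3.2
Slice 2: Δl = 2.9/cos11.9° = 2.964 m; N'_2 = 352·cos11.9° − 56·2.964 = 178.5; c'Δl = 37.05; W sinα = 72.6
Slice 3: Δl = 1.7/cos23.4° = 1.852 m; N'_3 = 212·cos23.4° − 7·1.852 = 181.6; c'Δl = 23.15; W sinα = 84.2
Slice 4: Δl = 2.8/cos35.8° = 3.452 m; N'_4 = 281·cos35.8° − 38·3.452 = 96.7; c'Δl = 43.15; W sinα = 164.4
Slice 5: Δl = 2.7/cos54.6° = 4.661 m; N'_5 = 128·cos54.6° − 4·4.661 = 55.5; c'Δl = 58.26; W sinα = 104.3
Σc'Δl = 195.4 kN/m; ΣN' = 575.9 kN/m; ΣW sinα = 422.3 kN/m
Resisting = 195.4 + 575.9·tan31.2° = 195.4 + 348.8 = 544.2 kN/m
FS = 544.2 / 422.3 = 1.289

FS = 1.29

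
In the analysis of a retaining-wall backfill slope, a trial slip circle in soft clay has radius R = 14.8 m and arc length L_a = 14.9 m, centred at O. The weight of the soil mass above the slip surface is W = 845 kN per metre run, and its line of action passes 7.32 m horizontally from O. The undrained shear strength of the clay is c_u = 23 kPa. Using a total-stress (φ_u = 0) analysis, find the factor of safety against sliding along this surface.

Taking moments about the centre O, the resisting moment is provided by the undrained shear strength acting along the arc:
M_R = c_u·L_a·R = 23·14.90·14.8 = 5072.0 kN·m/m
M_D = W·d = 845·7.32 = 6185.4 kN·m/m
FS = M_R / M_D = 5072.0 / 6185.4 = 0.820

FS = 0.82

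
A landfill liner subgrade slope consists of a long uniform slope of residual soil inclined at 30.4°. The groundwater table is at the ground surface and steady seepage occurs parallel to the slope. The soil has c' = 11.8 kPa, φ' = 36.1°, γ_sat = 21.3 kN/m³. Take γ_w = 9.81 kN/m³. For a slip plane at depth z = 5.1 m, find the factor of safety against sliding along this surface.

With seepage parallel to the slope and the water table at the surface, the effective normal stress on the slip plane uses the buoyant unit weight γ' = γ_sat − γ_w while the driving shear stress uses γ_sat:
FS = [c' + γ' z cos²β tanφ'] / [γ_sat z sinβ cosβ]
γ' = 21.3 − 9.81 = 11.49 kN/m³
Numerator = 11.8 + 11.49·5.1·cos²30.4°·tan36.1° = 11.8 + 11.49·5.1·0.7439·0.7292 = 43.589 kPa
Denominator = 21.3·5.1·sin30.4°·cos30.4° = 21.3·5.1·0.5060·0.8625 = 47.413 kPa
FS = 43.589 / 47.413 = 0.919

FS = 0.92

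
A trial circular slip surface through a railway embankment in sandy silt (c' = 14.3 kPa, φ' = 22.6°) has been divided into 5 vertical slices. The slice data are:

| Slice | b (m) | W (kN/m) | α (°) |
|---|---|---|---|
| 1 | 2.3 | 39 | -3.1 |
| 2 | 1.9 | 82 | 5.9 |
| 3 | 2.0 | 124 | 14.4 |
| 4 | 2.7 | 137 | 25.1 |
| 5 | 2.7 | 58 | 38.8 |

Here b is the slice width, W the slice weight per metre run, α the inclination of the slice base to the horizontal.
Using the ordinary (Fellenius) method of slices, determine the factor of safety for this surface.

Ordinary method of slices: FS = Σ[c'·Δl_i + (W_i cosα_i)·tanφ'] / Σ W_i sinα_i, with Δl_i = b_i / cosα_i.
Slice 1: Δl = 2.3/cos(-3.1°) = 2.303 m; N'_1 = 39·cos(-3.1°) = 38.9; c'Δl = 32.94; W sinα = -2.1
Slice 2: Δl = 1.9/cos5.9° = 1.910 m; N'_2 = 82·cos5.9° = 81.6; c'Δl = 27.31; W sinα = 8.4
Slice 3: Δl = 2.0/cos14.4° = 2.065 m; N'_3 = 124·cos14.4° = 120.1; c'Δl = 29.53; W sinα = 30.8
Slice 4: Δl = 2.7/cos25.1° = 2.982 m; N'_4 = 137·cos25.1° = 124.1; c'Δl = 42.64; W sinα = 58.1
Slice 5: Δl = 2.7/cos38.8° = 3.464 m; N'_5 = 58·cos38.8° = 45.2; c'Δl = 49.54; W sinα = 36.3
Σc'Δl = 182.0 kN/m; ΣN' = 409.9 kN/m; ΣW sinα = 131.6 kN/m
Resisting = 182.0 + 409.9·tan22.6° = 182.0 + 170.6 = 352.6 kN/m
FS = 352.6 / 131.6 = 2.679

FS = 2.68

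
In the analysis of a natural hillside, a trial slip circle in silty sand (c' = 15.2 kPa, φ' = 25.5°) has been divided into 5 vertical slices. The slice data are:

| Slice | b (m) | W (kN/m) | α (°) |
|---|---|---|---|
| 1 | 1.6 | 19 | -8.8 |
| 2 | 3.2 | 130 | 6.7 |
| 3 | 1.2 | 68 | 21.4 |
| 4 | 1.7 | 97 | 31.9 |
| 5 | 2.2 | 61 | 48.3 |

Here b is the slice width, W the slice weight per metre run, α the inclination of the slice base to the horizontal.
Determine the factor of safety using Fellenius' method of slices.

FS = 2.49

Ordinary method of slices: FS = Σ[c'·Δl_i + (W_i cosα_i)·tanφ'] / Σ W_i sinα_i, with Δl_i = b_i / cosα_i.
Slice 1: Δl = 1.6/cos(-8.8°) = 1.619 m; N'_1 = 19·cos(-8.8°) = 18.8; c'Δl = 24.61; W sinα = -2.9
Slice 2: Δl = 3.2/cos6.7° = 3.222 m; N'_2 = 130·cos6.7° = 129.1; c'Δl = 48.97; W sinα = 15.2
Slice 3: Δl = 1.2/cos21.4° = 1.289 m; N'_3 = 68·cos21.4° = 63.3; c'Δl = 19.59; W sinα = 24.8
Slice 4: Δl = 1.7/cos31.9° = 2.002 m; N'_4 = 97·cos31.9° = 82.4; c'Δl = 30.44; W sinα = 51.3
Slice 5: Δl = 2.2/cos48.3° = 3.307 m; N'_5 = 61·cos48.3° = 40.6; c'Δl = 50.27; W sinα = 45.5
Σc'Δl = 173.9 kN/m; ΣN' = 334.1 kN/m; ΣW sinα = 133.9 kN/m
Resisting = 173.9 + 334.1·tan25.5° = 173.9 + 159.4 = 333.3 kN/m
FS = 333.3 / 133.9 = 2.489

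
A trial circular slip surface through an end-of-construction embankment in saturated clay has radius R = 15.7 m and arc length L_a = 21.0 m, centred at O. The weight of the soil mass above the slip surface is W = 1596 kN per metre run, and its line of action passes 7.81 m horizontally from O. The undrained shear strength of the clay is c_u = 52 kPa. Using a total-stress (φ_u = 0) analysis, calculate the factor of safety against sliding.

Taking moments about the centre O, the resisting moment is provided by the undrained shear strength acting along the arc:
M_R = c_u·L_a·R = 52·21.00·15.7 = 17144.4 kN·m/m
M_D = W·d = 1596·7.81 = 12464.8 kN·m/m
FS = M_R / M_D = 17144.4 / 12464.8 = 1.375

FS = 1.38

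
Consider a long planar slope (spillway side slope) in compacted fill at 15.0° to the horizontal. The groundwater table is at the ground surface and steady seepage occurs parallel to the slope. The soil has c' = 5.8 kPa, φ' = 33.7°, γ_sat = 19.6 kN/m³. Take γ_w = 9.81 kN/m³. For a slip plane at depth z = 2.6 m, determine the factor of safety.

With seepage parallel to the slope and the water table at the surface, the effective normal stress on the slip plane uses the buoyant unit weight γ' = γ_sat − γ_w while the driving shear stress uses γ_sat:
FS = [c' + γ' z cos²β tanφ'] / [γ_sat z sinβ cosβ]
γ' = 19.6 − 9.81 = 9.79 kN/m³
Numerator = 5.8 + 9.79·2.6·cos²15.0°·tan33.7° = 5.8 + 9.79·2.6·0.9330·0.6669 = 21.639 kPa
Denominator = 19.6·2.6·sin15.0°·cos15.0° = 19.6·2.6·0.2588·0.9659 = 12.740 kPa
FS = 21.639 / 12.740 = 1.698

FS = 1.70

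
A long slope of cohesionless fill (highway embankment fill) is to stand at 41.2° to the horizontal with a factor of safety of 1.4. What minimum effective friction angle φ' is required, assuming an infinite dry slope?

φ' = 50.8°

FS = tanφ'/tanβ ⇒ tanφ' = FS · tanβ = 1.4 · tan41.2° = 1.2256
φ' = arctan(1.2256) = 50.79°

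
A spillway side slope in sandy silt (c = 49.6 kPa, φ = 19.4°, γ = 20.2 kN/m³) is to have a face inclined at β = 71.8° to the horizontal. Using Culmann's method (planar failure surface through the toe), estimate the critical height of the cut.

Culmann's analysis gives the critical failure plane at α_cr = (β + φ)/2 = (71.8 + 19.4)/2 = 45.6°, and the critical height
H_c = (4c/γ) · sinβ cosφ / [1 − cos(β − φ)]
    = (4·49.6/20.2) · sin71.8°·cos19.4° / [1 − cos(52.4°)]
    = 9.822 · 0.9500·0.9432 / [1 − 0.6101]
    = 9.822 · 0.8960 / 0.3899
    = 22.57 m

H_c = 22.57 m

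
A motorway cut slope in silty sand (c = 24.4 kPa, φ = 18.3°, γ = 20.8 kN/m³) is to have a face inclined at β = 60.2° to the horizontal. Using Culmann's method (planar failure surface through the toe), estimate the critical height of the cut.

H_c = 15.12 m

Culmann's analysis gives the critical failure plane at α_cr = (β + φ)/2 = (60.2 + 18.3)/2 = 39.2°, and the critical height
H_c = (4c/γ) · sinβ cosφ / [1 − cos(β − φ)]
    = (4·24.4/20.8) · sin60.2°·cos18.3° / [1 − cos(41.9°)]
    = 4.692 · 0.8678·0.9494 / [1 − 0.7443]
    = 4.692 · 0.8239 / 0.2557
    = 15.12 m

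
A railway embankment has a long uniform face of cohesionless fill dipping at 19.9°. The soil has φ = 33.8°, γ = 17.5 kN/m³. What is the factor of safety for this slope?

FS = 1.85

For a dry cohesionless infinite slope the factor of safety is FS = tanφ / tanβ.
FS = tan33.8° / tan19.9° = 0.6694 / 0.3620 = 1.849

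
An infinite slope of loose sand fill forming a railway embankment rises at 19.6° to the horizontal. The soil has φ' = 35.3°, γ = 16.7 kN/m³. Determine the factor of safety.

For a dry cohesionless infinite slope the factor of safety is FS = tanφ' / tanβ.
FS = tan35.3° / tan19.6° = 0.7080 / 0.3561 = 1.988

FS = 1.99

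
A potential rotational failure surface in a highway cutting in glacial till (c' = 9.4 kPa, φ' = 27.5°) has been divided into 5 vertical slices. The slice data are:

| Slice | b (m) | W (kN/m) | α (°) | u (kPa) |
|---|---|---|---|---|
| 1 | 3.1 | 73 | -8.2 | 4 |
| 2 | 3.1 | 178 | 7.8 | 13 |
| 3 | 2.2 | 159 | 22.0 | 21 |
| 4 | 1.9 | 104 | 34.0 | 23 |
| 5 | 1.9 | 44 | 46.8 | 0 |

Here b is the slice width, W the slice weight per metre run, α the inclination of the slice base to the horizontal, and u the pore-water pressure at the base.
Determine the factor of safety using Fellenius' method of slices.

Ordinary method of slices: FS = Σ[c'·Δl_i + (W_i cosα_i − u_i·Δl_i)·tanφ'] / Σ W_i sinα_i, with Δl_i = b_i / cosα_i.
Slice 1: Δl = 3.1/cos(-8.2°) = 3.132 m; N'_1 = 73·cos(-8.2°) − 4·3.132 = 59.7; c'Δl = 29.44; W sinα = -10.4
Slice 2: Δl = 3.1/cos7.8° = 3.129 m; N'_2 = 178·cos7.8° − 13·3.129 = 135.7; c'Δl = 29.41; W sinα = 24.2
Slice 3: Δl = 2.2/cos22.0° = 2.373 m; N'_3 = 159·cos22.0° − 21·2.373 = 97.6; c'Δl = 22.30; W sinα = 59.6
Slice 4: Δl = 1.9/cos34.0° = 2.292 m; N'_4 = 104·cos34.0° − 23·2.292 = 33.5; c'Δl = 21.54; W sinα = 58.2
Slice 5: Δl = 1.9/cos46.8° = 2.776 m; N'_5 = 44·cos46.8° − 0·2.776 = 30.1; c'Δl = 26.09; W sinα = 32.1
Σc'Δl = 128.8 kN/m; ΣN' = 356.6 kN/m; ΣW sinα = 163.5 kN/m
Resisting = 128.8 + 356.6·tan27.5° = 128.8 + 185.6 = 314.4 kN/m
FS = 314.4 / 163.5 = 1.923

FS = 1.92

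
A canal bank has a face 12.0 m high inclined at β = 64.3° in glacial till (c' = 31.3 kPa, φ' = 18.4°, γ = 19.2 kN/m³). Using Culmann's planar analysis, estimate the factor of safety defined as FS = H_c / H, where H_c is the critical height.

H_c = (4c'/γ) · sinβ cosφ' / [1 − cos(β − φ')]
    = (4·31.3/19.2) · sin64.3°·cos18.4° / [1 − cos45.9°]
    = 6.521 · 0.8550 / 0.3041 = 18.33 m
FS = H_c / H = 18.33 / 12.0 = 1.528

FS = 1.53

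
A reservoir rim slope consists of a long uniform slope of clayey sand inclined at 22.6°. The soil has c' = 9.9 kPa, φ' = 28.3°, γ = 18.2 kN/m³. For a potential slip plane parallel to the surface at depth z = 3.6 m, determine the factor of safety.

For an infinite slope with a slip plane parallel to the surface (no pore pressure): FS = [c' + γz cos²β tanφ'] / [γz sinβ cosβ].
γz = 18.2·3.6 = 65.52 kN/m²
Numerator = 9.9 + 65.52·cos²22.6°·tan28.3° = 9.9 + 65.52·0.8523·0.5384 = 39.969 kPa
Denominator = 65.52·sin22.6°·cos22.6° = 65.52·0.3843·0.9232 = 23.246 kPa
FS = 39.969 / 23.246 = 1.719

FS = 1.72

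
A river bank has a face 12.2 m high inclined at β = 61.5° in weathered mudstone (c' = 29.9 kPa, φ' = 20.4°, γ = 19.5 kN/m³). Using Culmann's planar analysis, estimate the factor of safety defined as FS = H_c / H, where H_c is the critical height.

FS = 1.68

H_c = (4c'/γ) · sinβ cosφ' / [1 − cos(β − φ')]
    = (4·29.9/19.5) · sin61.5°·cos20.4° / [1 − cos41.1°]
    = 6.133 · 0.8237 / 0.2464 = 20.50 m
FS = H_c / H = 20.50 / 12.2 = 1.680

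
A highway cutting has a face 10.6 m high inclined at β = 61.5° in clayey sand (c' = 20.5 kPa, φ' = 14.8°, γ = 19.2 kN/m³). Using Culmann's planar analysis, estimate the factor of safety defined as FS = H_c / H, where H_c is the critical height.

FS = 1.09

H_c = (4c'/γ) · sinβ cosφ' / [1 − cos(β − φ')]
    = (4·20.5/19.2) · sin61.5°·cos14.8° / [1 − cos46.7°]
    = 4.271 · 0.8497 / 0.3142 = 11.55 m
FS = H_c / H = 11.55 / 10.6 = 1.090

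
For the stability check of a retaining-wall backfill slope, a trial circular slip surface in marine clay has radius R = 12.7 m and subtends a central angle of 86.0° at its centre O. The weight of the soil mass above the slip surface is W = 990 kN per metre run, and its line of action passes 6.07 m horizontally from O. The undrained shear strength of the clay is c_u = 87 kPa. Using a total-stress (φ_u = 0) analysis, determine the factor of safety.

FS = 3.50

Taking moments about the centre O, the resisting moment is provided by the undrained shear strength acting along the arc:
Arc length L_a = R·θ = 12.7·(86.0°·π/180) = 12.7·1.5010 = 19.06 m
M_R = c_u·L_a·R = 87·19.06·12.7 = 21062.1 kN·m/m
M_D = W·d = 990·6.07 = 6009.3 kN·m/m
FS = M_R / M_D = 21062.1 / 6009.3 = 3.505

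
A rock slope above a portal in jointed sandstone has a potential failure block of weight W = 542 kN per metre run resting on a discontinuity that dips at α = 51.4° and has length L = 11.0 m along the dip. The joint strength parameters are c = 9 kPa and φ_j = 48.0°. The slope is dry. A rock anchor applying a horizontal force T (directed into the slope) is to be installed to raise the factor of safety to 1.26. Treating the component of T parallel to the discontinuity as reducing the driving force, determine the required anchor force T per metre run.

T = 36 kN/m

Resolving forces along and normal to the sliding plane, with the horizontal anchor force T adding T·sinα to the effective normal force and T·cosα acting up the plane against the driving force:
FS = [cL + (W cosα + T sinα) tanφ_j] / [W sinα − T cosα]
Without the anchor: N' = 338.1 kN/m, driving T_d = 423.6 kN/m, resisting R = 9·11.0 + 338.1·tan48.0° = 474.5 kN/m, FS = 1.12.
Setting FS = 1.26 and solving for T:
1.26·(423.6 − T cos51.4°) = 474.5 + T sin51.4°·tan48.0°
T·(sin51.4°·tan48.0° + 1.26·cos51.4°) = 1.26·423.6 − 474.5
T·(0.7815·1.1106 + 1.26·0.6239) = 533.7 − 474.5 = 59.2
T·1.6541 = 59.2
T = 35.8 kN/m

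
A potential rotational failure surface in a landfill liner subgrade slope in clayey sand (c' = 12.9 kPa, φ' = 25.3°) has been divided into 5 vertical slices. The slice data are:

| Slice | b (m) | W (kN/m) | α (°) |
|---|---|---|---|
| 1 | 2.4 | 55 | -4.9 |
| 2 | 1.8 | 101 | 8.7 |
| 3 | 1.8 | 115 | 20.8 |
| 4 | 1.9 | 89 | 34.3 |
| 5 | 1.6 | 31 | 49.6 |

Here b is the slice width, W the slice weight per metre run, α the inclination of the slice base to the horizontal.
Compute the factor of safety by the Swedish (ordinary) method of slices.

Ordinary method of slices: FS = Σ[c'·Δl_i + (W_i cosα_i)·tanφ'] / Σ W_i sinα_i, with Δl_i = b_i / cosα_i.
Slice 1: Δl = 2.4/cos(-4.9°) = 2.409 m; N'_1 = 55·cos(-4.9°) = 54.8; c'Δl = 31.07; W sinα = -4.7
Slice 2: Δl = 1.8/cos8.7° = 1.821 m; N'_2 = 101·cos8.7° = 99.8; c'Δl = 23.49; W sinα = 15.3
Slice 3: Δl = 1.8/cos20.8° = 1.925 m; N'_3 = 115·cos20.8° = 107.5; c'Δl = 24.84; W sinα = 40.8
Slice 4: Δl = 1.9/cos34.3° = 2.300 m; N'_4 = 89·cos34.3° = 73.5; c'Δl = 29.67; W sinα = 50.2
Slice 5: Δl = 1.6/cos49.6° = 2.469 m; N'_5 = 31·cos49.6° = 20.1; c'Δl = 31.85; W sinα = 23.6
Σc'Δl = 140.9 kN/m; ΣN' = 355.8 kN/m; ΣW sinα = 125.2 kN/m
Resisting = 140.9 + 355.8·tan25.3° = 140.9 + 168.2 = 309.1 kN/m
FS = 309.1 / 125.2 = 2.469

FS = 2.47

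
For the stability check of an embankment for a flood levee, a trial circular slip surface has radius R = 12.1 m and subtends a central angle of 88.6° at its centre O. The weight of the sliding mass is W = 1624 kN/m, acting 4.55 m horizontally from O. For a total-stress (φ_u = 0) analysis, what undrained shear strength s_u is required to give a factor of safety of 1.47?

FS = s_u·L_a·R / (W·d), so s_u = FS·W·d / (L_a·R).
Arc length L_a = R·θ = 12.1·(88.6°·π/180) = 12.1·1.5464 = 18.71 m
s_u = 1.47·1624·4.55 / (18.71·12.1) = 10862.1 / 226.40 = 47.98 kPa

s_u = 48.0 kPa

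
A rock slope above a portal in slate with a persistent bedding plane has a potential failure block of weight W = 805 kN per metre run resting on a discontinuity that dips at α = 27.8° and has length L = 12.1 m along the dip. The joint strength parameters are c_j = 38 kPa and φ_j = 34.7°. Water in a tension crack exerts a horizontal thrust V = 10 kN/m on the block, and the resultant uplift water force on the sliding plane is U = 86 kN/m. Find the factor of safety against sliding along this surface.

Resolving the block weight along and normal to the plane and applying the Mohr–Coulomb strength on the joint:
N' = W cosα − U − V sinα = 805·cos27.8° − 86 − 10·sin27.8° = 621.4 kN/m
Driving force T = W sinα + V cosα = 805·sin27.8° + 10·cos27.8° = 384.3 kN/m
Resisting force R = c_j·L + N'·tanφ_j = 38·12.1 + 621.4·tan34.7° = 459.8 + 430.3 = 890.1 kN/m
FS = R / T = 890.1 / 384.3 = 2.316

FS = 2.32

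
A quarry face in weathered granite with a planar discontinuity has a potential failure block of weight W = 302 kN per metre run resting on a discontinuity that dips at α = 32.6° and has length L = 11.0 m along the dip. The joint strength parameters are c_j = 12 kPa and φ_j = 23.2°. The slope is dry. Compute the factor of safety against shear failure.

FS = 1.48

Resolving the block weight along and normal to the plane and applying the Mohr–Coulomb strength on the joint:
N' = W cosα = 302·cos32.6° = 254.4 kN/m
Driving force T = W sinα = 302·sin32.6° = 162.7 kN/m
Resisting force R = c_j·L + N'·tanφ_j = 12·11.0 + 254.4·tan23.2° = 132.0 + 109.0 = 241.0 kN/m
FS = R / T = 241.0 / 162.7 = 1.481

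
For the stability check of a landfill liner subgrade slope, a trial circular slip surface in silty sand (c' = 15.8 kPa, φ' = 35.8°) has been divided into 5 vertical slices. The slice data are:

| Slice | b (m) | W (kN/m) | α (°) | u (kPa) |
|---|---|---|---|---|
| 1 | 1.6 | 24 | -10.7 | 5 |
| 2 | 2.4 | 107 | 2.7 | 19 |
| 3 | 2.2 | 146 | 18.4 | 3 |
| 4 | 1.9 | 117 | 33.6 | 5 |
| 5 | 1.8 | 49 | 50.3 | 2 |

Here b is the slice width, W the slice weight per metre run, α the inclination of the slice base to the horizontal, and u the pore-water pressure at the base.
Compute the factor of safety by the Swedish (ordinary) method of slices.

Ordinary method of slices: FS = Σ[c'·Δl_i + (W_i cosα_i − u_i·Δl_i)·tanφ'] / Σ W_i sinα_i, with Δl_i = b_i / cosα_i.
Slice 1: Δl = 1.6/cos(-10.7°) = 1.628 m; N'_1 = 24·cos(-10.7°) − 5·1.628 = 15.4; c'Δl = 25.73; W sinα = -4.5
Slice 2: Δl = 2.4/cos2.7° = 2.403 m; N'_2 = 107·cos2.7° − 19·2.403 = 61.2; c'Δl = 37.96; W sinα = 5.0
Slice 3: Δl = 2.2/cos18.4° = 2.319 m; N'_3 = 146·cos18.4° − 3·2.319 = 131.6; c'Δl = 36.63; W sinα = 46.1
Slice 4: Δl = 1.9/cos33.6° = 2.281 m; N'_4 = 117·cos33.6° − 5·2.281 = 86.0; c'Δl = 36.04; W sinα = 64.7
Slice 5: Δl = 1.8/cos50.3° = 2.818 m; N'_5 = 49·cos50.3° − 2·2.818 = 25.7; c'Δl = 44.52; W sinα = 37.7
Σc'Δl = 180.9 kN/m; ΣN' = 320.0 kN/m; ΣW sinα = 149.1 kN/m
Resisting = 180.9 + 320.0·tan35.8° = 180.9 + 230.8 = 411.7 kN/m
FS = 411.7 / 149.1 = 2.761

FS = 2.76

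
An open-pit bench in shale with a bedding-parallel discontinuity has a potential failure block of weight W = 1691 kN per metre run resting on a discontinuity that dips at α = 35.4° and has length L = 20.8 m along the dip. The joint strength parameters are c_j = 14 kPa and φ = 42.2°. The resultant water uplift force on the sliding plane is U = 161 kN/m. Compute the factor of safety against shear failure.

FS = 1.42

Resolving the block weight along and normal to the plane and applying the Mohr–Coulomb strength on the joint:
N' = W cosα − U = 1691·cos35.4° − 161 = 1217.4 kN/m
Driving force T = W sinα = 1691·sin35.4° = 979.6 kN/m
Resisting force R = c_j·L + N'·tanφ = 14·20.8 + 1217.4·tan42.2° = 291.2 + 1103.9 = 1395.1 kN/m
FS = R / T = 1395.1 / 979.6 = 1.424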